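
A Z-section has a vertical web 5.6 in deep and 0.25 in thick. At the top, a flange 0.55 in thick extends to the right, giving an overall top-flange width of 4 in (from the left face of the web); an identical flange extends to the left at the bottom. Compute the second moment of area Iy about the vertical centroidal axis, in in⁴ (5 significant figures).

Iy ≈ 21.341 in⁴

Break the section into simple shapes (no overlaps), measuring from the bottom-left corner of the bounding box.
Web: 0.25 × 5.6, A = 1.4 in², x = 3.875 in, Ī = 0.007291667 in⁴.
Top flange (beyond web): 3.75 × 0.55, A = 2.0625 in², x = 5.875 in, Ī = 2.416992 in⁴.
Bottom flange (beyond web): 3.75 × 0.55, A = 2.0625 in², x = 1.875 in, Ī = 2.416992 in⁴.
Centroid: x̄ = ΣA·x / ΣA = 3.875 in.
Transfer each piece to the vertical centroidal axis using Ī + A·d² with d = x − 3.875:
  web: d = 0 in → contributes +0.007291667 in⁴
  top flange (beyond web): d = 2 in → contributes +10.66699 in⁴
  bottom flange (beyond web): d = -2 in → contributes +10.66699 in⁴
Total I = 21.34128 in⁴.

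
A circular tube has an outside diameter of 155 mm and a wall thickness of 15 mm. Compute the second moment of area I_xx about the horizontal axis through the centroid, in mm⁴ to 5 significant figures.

I_xx ≈ 1.6349 × 10⁷ mm⁴

Split into non-overlapping primitives; take the origin at the lower-left of the bounding box.
Outer circle: ⌀155, A = 18869.19 mm², y = 77.5 mm, Ī = 28 333 269 mm⁴.
Bore (subtracted): ⌀125, A = 12271.85 mm², y = 77.5 mm, Ī = 11 984 225 mm⁴.
By symmetry the centroid is at mid-height, ȳ = 77.5 mm.
All pieces are centred on the horizontal axis through the centroid, so I = ΣĪ (holes subtracted) = 16 349 045 mm⁴.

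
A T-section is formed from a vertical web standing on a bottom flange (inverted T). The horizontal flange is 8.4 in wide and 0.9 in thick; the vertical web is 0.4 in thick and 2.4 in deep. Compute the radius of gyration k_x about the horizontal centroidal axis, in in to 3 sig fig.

k_x ≈ 0.621 in

Treat the section as a set of non-overlapping primitives; coordinates are from the bounding-box lower-left.
Flange: 8.4 × 0.9, A = 7.56 in², y = 0.45 in, Ī = 0.5103 in⁴.
Web: 0.4 × 2.4, A = 0.96 in², y = 2.1 in, Ī = 0.4608 in⁴.
Centroid: ȳ = ΣA·y / ΣA = 0.63592 in.
Transfer each piece to the horizontal centroidal axis using Ī + A·d² with d = y − 0.63592:
  flange: d = -0.18592 in → contributes +0.77161 in⁴
  web: d = 1.4641 in → contributes +2.5186 in⁴
Total I = 3.2902 in⁴.
Radius of gyration: k = √(I/A) = √(3.2902 / 8.52) = 0.62143 in.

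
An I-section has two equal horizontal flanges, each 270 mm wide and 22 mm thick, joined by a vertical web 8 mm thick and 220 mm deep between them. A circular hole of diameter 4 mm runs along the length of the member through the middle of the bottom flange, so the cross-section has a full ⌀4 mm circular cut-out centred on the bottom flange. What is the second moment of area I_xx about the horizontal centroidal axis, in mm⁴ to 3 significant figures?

I_xx ≈ 1.81 × 10⁸ mm⁴

Treat the section as a set of non-overlapping primitives; coordinates are from the bounding-box lower-left.
Bottom flange: 270 × 22, A = 5 940 mm², y = 11 mm, Ī = 239 580 mm⁴.
Web: 8 × 220, A = 1 760 mm², y = 132 mm, Ī = 7 098 667 mm⁴.
Top flange: 270 × 22, A = 5 940 mm², y = 253 mm, Ī = 239 580 mm⁴.
Hole (subtracted): ⌀4, A = 12.566 mm², y = 11 mm, Ī = 12.566 mm⁴.
Centroid: ȳ = ΣA·y / ΣA = 132.11 mm.
Transfer each piece to the horizontal centroidal axis using Ī + A·d² with d = y − 132.11:
  bottom flange: d = -121.11 mm → contributes +87 367 586 mm⁴
  web: d = -0.11158 mm → contributes +7 098 689 mm⁴
  top flange: d = 120.89 mm → contributes +87 046 802 mm⁴
  hole: d = -121.11 mm → contributes −184 336 mm⁴
Total I = 181 328 740 mm⁴.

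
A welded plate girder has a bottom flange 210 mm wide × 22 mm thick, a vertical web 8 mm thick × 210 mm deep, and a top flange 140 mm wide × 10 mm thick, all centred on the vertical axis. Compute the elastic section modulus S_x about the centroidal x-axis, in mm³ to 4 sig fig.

S_x ≈ 4.042 × 10⁵ mm³

Treat the section as a set of non-overlapping primitives; coordinates are from the bounding-box lower-left.
Bottom plate: 210 × 22, A = 4 620 mm², y = 11 mm, Ī = 186 340 mm⁴.
Web plate: 8 × 210, A = 1 680 mm², y = 127 mm, Ī = 6 174 000 mm⁴.
Top plate: 140 × 10, A = 1 400 mm², y = 237 mm, Ī = 11666.7 mm⁴.
Centroid: ȳ = ΣA·y / ΣA = 77.4 mm.
Transfer each piece to the centroidal x-axis using Ī + A·d² with d = y − 77.4:
  bottom plate: d = -66.4 mm → contributes +20 555 735 mm⁴
  web plate: d = 49.6 mm → contributes +10 307 069 mm⁴
  top plate: d = 159.6 mm → contributes +35 672 691 mm⁴
Total I = 66 535 495 mm⁴.
Extreme fibre distance c = 164.6 mm; S = I/c = 404 225 mm³.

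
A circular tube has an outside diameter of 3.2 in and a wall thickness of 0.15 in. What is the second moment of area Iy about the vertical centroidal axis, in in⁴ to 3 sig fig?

Decompose the section into non-overlapping parts with the origin at the bottom-left of its bounding rectangle.
Outer circle: ⌀3.2, A = 8.0425 in², x = 1.6 in, Ī = 5.1472 in⁴.
Bore (subtracted): ⌀2.9, A = 6.6052 in², x = 1.6 in, Ī = 3.4719 in⁴.
By symmetry the centroid is at mid-width, x̄ = 1.6 in.
All pieces are centred on the vertical centroidal axis, so I = ΣĪ (holes subtracted) = 1.6753 in⁴.

Iy ≈ 1.68 in⁴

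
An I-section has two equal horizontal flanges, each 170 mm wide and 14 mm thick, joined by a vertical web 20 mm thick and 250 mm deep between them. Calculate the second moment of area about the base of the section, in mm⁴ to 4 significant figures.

Split into non-overlapping primitives; take the origin at the lower-left of the bounding box.
Bottom flange: 170 × 14, A = 2 380 mm², y = 7 mm, Ī = 38873.3 mm⁴.
Web: 20 × 250, A = 5 000 mm², y = 139 mm, Ī = 26 041 667 mm⁴.
Top flange: 170 × 14, A = 2 380 mm², y = 271 mm, Ī = 38873.3 mm⁴.
Transfer each piece to a horizontal axis along the bottom face using Ī + A·d² with d = y − 0:
  bottom flange: d = 7 mm → contributes +155 493 mm⁴
  web: d = 139 mm → contributes +122 646 667 mm⁴
  top flange: d = 271 mm → contributes +174 828 453 mm⁴
Total I = 297 630 613 mm⁴.

I_base ≈ 2.976 × 10⁸ mm⁴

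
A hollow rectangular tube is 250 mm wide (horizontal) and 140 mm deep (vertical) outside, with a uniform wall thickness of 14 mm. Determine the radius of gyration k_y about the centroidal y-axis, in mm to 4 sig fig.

k_y ≈ 88.94 mm

Treat the section as a set of non-overlapping primitives; coordinates are from the bounding-box lower-left.
Outer rectangle: 250 × 140, A = 35 000 mm², x = 125 mm, Ī = 182 291 667 mm⁴.
Inner void (subtracted): 222 × 112, A = 24 864 mm², x = 125 mm, Ī = 102 116 448 mm⁴.
By symmetry the centroid is at mid-width, x̄ = 125 mm.
All pieces are centred on the centroidal y-axis, so I = ΣĪ (holes subtracted) = 80 175 219 mm⁴.
Radius of gyration: k = √(I/A) = √(80 175 219 / 10 136) = 88.9379 mm.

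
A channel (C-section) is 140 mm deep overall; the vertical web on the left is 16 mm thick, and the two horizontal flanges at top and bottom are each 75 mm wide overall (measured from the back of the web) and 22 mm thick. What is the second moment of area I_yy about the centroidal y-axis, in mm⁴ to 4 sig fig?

Treat the section as a set of non-overlapping primitives; coordinates are from the bounding-box lower-left.
Web: 16 × 140, A = 2 240 mm², x = 8 mm, Ī = 47786.7 mm⁴.
Top flange (beyond web): 59 × 22, A = 1 298 mm², x = 45.5 mm, Ī = 376 528 mm⁴.
Bottom flange (beyond web): 59 × 22, A = 1 298 mm², x = 45.5 mm, Ī = 376 528 mm⁴.
Centroid: x̄ = ΣA·x / ΣA = 28.1303 mm.
Transfer each piece to the centroidal y-axis using Ī + A·d² with d = x − 28.1303:
  web: d = -20.1303 mm → contributes +955 497 mm⁴
  top flange (beyond web): d = 17.3697 mm → contributes +768 144 mm⁴
  bottom flange (beyond web): d = 17.3697 mm → contributes +768 144 mm⁴
Total I = 2 491 786 mm⁴.

I_yy ≈ 2.492 × 10⁶ mm⁴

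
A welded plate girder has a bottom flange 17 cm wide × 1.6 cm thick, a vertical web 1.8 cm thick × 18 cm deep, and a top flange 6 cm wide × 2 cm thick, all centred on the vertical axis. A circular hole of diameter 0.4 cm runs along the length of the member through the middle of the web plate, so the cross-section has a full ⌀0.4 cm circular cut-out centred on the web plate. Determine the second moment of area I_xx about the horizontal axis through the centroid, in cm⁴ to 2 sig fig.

Decompose the section into non-overlapping parts with the origin at the bottom-left of its bounding rectangle.
Bottom plate: 17 × 1.6, A = 27.2 cm², y = 0.8 cm, Ī = 5.803 cm⁴.
Web plate: 1.8 × 18, A = 32.4 cm², y = 10.6 cm, Ī = 874.8 cm⁴.
Top plate: 6 × 2, A = 12 cm², y = 20.6 cm, Ī = 4 cm⁴.
Hole (subtracted): ⌀0.4, A = 0.1257 cm², y = 10.6 cm, Ī = 0.001257 cm⁴.
Centroid: ȳ = ΣA·y / ΣA = 8.549 cm.
Transfer each piece to the horizontal axis through the centroid using Ī + A·d² with d = y − 8.549:
  bottom plate: d = -7.749 cm → contributes +1 639 cm⁴
  web plate: d = 2.051 cm → contributes +1 011 cm⁴
  top plate: d = 12.05 cm → contributes +1 747 cm⁴
  hole: d = 2.051 cm → contributes −0.5296 cm⁴
Total I = 4 396 cm⁴.

I_xx ≈ 4400 cm⁴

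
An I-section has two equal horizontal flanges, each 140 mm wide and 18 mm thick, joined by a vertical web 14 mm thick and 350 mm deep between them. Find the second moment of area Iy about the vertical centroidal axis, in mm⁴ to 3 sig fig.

Break the section into simple shapes (no overlaps), measuring from the bottom-left corner of the bounding box.
Bottom flange: 140 × 18, A = 2 520 mm², x = 70 mm, Ī = 4 116 000 mm⁴.
Web: 14 × 350, A = 4 900 mm², x = 70 mm, Ī = 80 033 mm⁴.
Top flange: 140 × 18, A = 2 520 mm², x = 70 mm, Ī = 4 116 000 mm⁴.
By symmetry the centroid is at mid-width, x̄ = 70 mm.
All pieces are centred on the vertical centroidal axis, so I = ΣĪ = 8 312 033 mm⁴.

Iy ≈ 8.31 × 10⁶ mm⁴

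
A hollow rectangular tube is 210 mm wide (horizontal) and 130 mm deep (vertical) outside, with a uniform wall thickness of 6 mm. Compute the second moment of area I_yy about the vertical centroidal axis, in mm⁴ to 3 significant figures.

I_yy ≈ 2.40 × 10⁷ mm⁴

Decompose the section into non-overlapping parts with the origin at the bottom-left of its bounding rectangle.
Outer rectangle: 210 × 130, A = 27 300 mm², x = 105 mm, Ī = 100 327 500 mm⁴.
Inner void (subtracted): 198 × 118, A = 23 364 mm², x = 105 mm, Ī = 76 330 188 mm⁴.
By symmetry the centroid is at mid-width, x̄ = 105 mm.
All pieces are centred on the vertical centroidal axis, so I = ΣĪ (holes subtracted) = 23 997 312 mm⁴.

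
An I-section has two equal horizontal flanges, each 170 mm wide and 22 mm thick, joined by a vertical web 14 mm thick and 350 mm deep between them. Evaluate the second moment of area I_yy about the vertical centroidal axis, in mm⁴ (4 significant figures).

I_yy ≈ 1.809 × 10⁷ mm⁴

Treat the section as a set of non-overlapping primitives; coordinates are from the bounding-box lower-left.
Bottom flange: 170 × 22, A = 3 740 mm², x = 85 mm, Ī = 9 007 167 mm⁴.
Web: 14 × 350, A = 4 900 mm², x = 85 mm, Ī = 80033.3 mm⁴.
Top flange: 170 × 22, A = 3 740 mm², x = 85 mm, Ī = 9 007 167 mm⁴.
By symmetry the centroid is at mid-width, x̄ = 85 mm.
All pieces are centred on the vertical centroidal axis, so I = ΣĪ = 18 094 367 mm⁴.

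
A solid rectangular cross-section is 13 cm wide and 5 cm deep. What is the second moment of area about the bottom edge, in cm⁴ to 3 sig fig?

I_base ≈ 542 cm⁴

The section: 13 × 5, A = 65 cm², y = 2.5 cm, Ī = 135.42 cm⁴.
Transfer it to a horizontal axis along the bottom face using Ī + A·d² with d = y − 0:
  the section: d = 2.5 cm → contributes +541.67 cm⁴
Total I = 541.67 cm⁴.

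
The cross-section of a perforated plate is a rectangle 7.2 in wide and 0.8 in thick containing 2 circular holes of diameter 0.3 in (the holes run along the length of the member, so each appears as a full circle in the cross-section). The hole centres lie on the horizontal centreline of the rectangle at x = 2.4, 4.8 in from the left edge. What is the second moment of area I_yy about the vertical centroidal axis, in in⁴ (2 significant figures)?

Break the section into simple shapes (no overlaps), measuring from the bottom-left corner of the bounding box.
Plate: 7.2 × 0.8, A = 5.76 in², x = 3.6 in, Ī = 24.88 in⁴.
Hole 1 (subtracted): ⌀0.3, A = 0.07069 in², x = 2.4 in, Ī = 0.0003976 in⁴.
Hole 2 (subtracted): ⌀0.3, A = 0.07069 in², x = 4.8 in, Ī = 0.0003976 in⁴.
By symmetry the centroid is at mid-width, x̄ = 3.6 in.
Transfer each piece to the vertical centroidal axis using Ī + A·d² with d = x − 3.6:
  plate: d = 0 in → contributes +24.88 in⁴
  hole 1: d = -1.2 in → contributes −0.1022 in⁴
  hole 2: d = 1.2 in → contributes −0.1022 in⁴
Total I = 24.68 in⁴.

I_yy ≈ 25 in⁴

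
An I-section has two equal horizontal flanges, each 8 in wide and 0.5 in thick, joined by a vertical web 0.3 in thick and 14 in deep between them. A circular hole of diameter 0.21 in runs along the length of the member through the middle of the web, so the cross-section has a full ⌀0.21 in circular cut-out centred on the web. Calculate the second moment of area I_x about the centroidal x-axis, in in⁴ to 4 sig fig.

I_x ≈ 489.3 in⁴

Break the section into simple shapes (no overlaps), measuring from the bottom-left corner of the bounding box.
Bottom flange: 8 × 0.5, A = 4 in², y = 0.25 in, Ī = 0.0833333 in⁴.
Web: 0.3 × 14, A = 4.2 in², y = 7.5 in, Ī = 68.6 in⁴.
Top flange: 8 × 0.5, A = 4 in², y = 14.75 in, Ī = 0.0833333 in⁴.
Hole (subtracted): ⌀0.21, A = 0.0346361 in², y = 7.5 in, Ī = 0.0000954656 in⁴.
By symmetry the centroid is at mid-height, ȳ = 7.5 in.
Transfer each piece to the centroidal x-axis using Ī + A·d² with d = y − 7.5:
  bottom flange: d = -7.25 in → contributes +210.333 in⁴
  web: d = 0 in → contributes +68.6 in⁴
  top flange: d = 7.25 in → contributes +210.333 in⁴
  hole: d = 0 in → contributes −0.0000954656 in⁴
Total I = 489.267 in⁴.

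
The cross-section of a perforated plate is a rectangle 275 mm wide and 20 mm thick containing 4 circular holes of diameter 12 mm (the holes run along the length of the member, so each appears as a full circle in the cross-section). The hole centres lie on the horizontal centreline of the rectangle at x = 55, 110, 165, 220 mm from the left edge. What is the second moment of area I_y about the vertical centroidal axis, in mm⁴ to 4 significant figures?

I_y ≈ 3.295 × 10⁷ mm⁴

Decompose the section into non-overlapping parts with the origin at the bottom-left of its bounding rectangle.
Plate: 275 × 20, A = 5 500 mm², x = 137.5 mm, Ī = 34 661 458 mm⁴.
Hole 1 (subtracted): ⌀12, A = 113.097 mm², x = 55 mm, Ī = 1017.88 mm⁴.
Hole 2 (subtracted): ⌀12, A = 113.097 mm², x = 110 mm, Ī = 1017.88 mm⁴.
Hole 3 (subtracted): ⌀12, A = 113.097 mm², x = 165 mm, Ī = 1017.88 mm⁴.
Hole 4 (subtracted): ⌀12, A = 113.097 mm², x = 220 mm, Ī = 1017.88 mm⁴.
By symmetry the centroid is at mid-width, x̄ = 137.5 mm.
Transfer each piece to the vertical centroidal axis using Ī + A·d² with d = x − 137.5:
  plate: d = 0 mm → contributes +34 661 458 mm⁴
  hole 1: d = -82.5 mm → contributes −770 787 mm⁴
  hole 2: d = -27.5 mm → contributes −86547.7 mm⁴
  hole 3: d = 27.5 mm → contributes −86547.7 mm⁴
  hole 4: d = 82.5 mm → contributes −770 787 mm⁴
Total I = 32 946 790 mm⁴.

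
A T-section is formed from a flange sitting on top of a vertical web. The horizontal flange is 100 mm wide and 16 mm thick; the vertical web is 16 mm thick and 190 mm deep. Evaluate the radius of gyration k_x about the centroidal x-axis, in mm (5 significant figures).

k_x ≈ 66.145 mm

Split into non-overlapping primitives; take the origin at the lower-left of the bounding box.
Flange: 100 × 16, A = 1 600 mm², y = 198 mm, Ī = 34133.33 mm⁴.
Web: 16 × 190, A = 3 040 mm², y = 95 mm, Ī = 9 145 333 mm⁴.
Centroid: ȳ = ΣA·y / ΣA = 130.5172 mm.
Transfer each piece to the centroidal x-axis using Ī + A·d² with d = y − 130.5172:
  flange: d = 67.48276 mm → contributes +7 320 410 mm⁴
  web: d = -35.51724 mm → contributes +12 980 216 mm⁴
Total I = 20 300 625 mm⁴.
Radius of gyration: k = √(I/A) = √(20 300 625 / 4 640) = 66.1448 mm.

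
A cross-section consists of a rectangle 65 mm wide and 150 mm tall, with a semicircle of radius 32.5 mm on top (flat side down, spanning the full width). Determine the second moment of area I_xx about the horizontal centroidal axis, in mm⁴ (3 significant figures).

I_xx ≈ 2.96 × 10⁷ mm⁴

Split into non-overlapping primitives; take the origin at the lower-left of the bounding box.
Rectangular body: 65 × 150, A = 9 750 mm², y = 75 mm, Ī = 18 281 250 mm⁴.
Semicircular cap: semicircle r = 32.5, A = 1659.2 mm², y = 163.79 mm, Ī = 122 452 mm⁴.
Centroid: ȳ = ΣA·y / ΣA = 87.913 mm.
Transfer each piece to the horizontal centroidal axis using Ī + A·d² with d = y − 87.913:
  rectangular body: d = -12.913 mm → contributes +19 906 921 mm⁴
  semicircular cap: d = 75.881 mm → contributes +9 675 690 mm⁴
Total I = 29 582 611 mm⁴.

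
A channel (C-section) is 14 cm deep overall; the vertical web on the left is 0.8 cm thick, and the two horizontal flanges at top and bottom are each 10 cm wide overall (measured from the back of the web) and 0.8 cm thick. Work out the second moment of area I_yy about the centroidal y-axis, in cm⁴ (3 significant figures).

I_yy ≈ 263 cm⁴

Treat the section as a set of non-overlapping primitives; coordinates are from the bounding-box lower-left.
Web: 0.8 × 14, A = 11.2 cm², x = 0.4 cm, Ī = 0.59733 cm⁴.
Top flange (beyond web): 9.2 × 0.8, A = 7.36 cm², x = 5.4 cm, Ī = 51.913 cm⁴.
Bottom flange (beyond web): 9.2 × 0.8, A = 7.36 cm², x = 5.4 cm, Ī = 51.913 cm⁴.
Centroid: x̄ = ΣA·x / ΣA = 3.2395 cm.
Transfer each piece to the centroidal y-axis using Ī + A·d² with d = x − 3.2395:
  web: d = -2.8395 cm → contributes +90.901 cm⁴
  top flange (beyond web): d = 2.1605 cm → contributes +86.267 cm⁴
  bottom flange (beyond web): d = 2.1605 cm → contributes +86.267 cm⁴
Total I = 263.43 cm⁴.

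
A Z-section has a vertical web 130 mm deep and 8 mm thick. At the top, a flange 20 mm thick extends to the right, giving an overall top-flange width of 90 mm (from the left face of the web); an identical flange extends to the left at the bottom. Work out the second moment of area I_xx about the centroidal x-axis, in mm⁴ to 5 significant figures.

Treat the section as a set of non-overlapping primitives; coordinates are from the bounding-box lower-left.
Web: 8 × 130, A = 1 040 mm², y = 65 mm, Ī = 1 464 667 mm⁴.
Top flange (beyond web): 82 × 20, A = 1 640 mm², y = 120 mm, Ī = 54666.67 mm⁴.
Bottom flange (beyond web): 82 × 20, A = 1 640 mm², y = 10 mm, Ī = 54666.67 mm⁴.
Centroid: ȳ = ΣA·y / ΣA = 65 mm.
Transfer each piece to the centroidal x-axis using Ī + A·d² with d = y − 65:
  web: d = 0 mm → contributes +1 464 667 mm⁴
  top flange (beyond web): d = 55 mm → contributes +5 015 667 mm⁴
  bottom flange (beyond web): d = -55 mm → contributes +5 015 667 mm⁴
Total I = 11 496 000 mm⁴.

I_xx ≈ 1.1496 × 10⁷ mm⁴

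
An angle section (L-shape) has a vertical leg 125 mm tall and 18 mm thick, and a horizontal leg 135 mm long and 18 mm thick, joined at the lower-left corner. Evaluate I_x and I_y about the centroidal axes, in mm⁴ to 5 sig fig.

I_x ≈ 6.1001 × 10⁶ mm⁴, I_y ≈ 7.4195 × 10⁶ mm⁴

Split into non-overlapping primitives; take the origin at the lower-left of the bounding box.
Vertical leg: 18 × 125, A = 2 250 mm², y = 62.5 mm, Ī = 2 929 688 mm⁴.
Horizontal leg (remainder): 117 × 18, A = 2 106 mm², y = 9 mm, Ī = 56 862 mm⁴.
Centroid: ȳ = ΣA·y / ΣA = 36.6343 mm.
Transfer each piece to the centroidal x-axis using Ī + A·d² with d = y − 36.6343:
  vertical leg: d = 25.8657 mm → contributes +4 435 015 mm⁴
  horizontal leg (remainder): d = -27.6343 mm → contributes +1 665 118 mm⁴
Total I = 6 100 133 mm⁴.
For the y-axis: x̄ = 41.6343 mm.
Repeating about the centroidal y-axis gives I_y = 7 419 503 mm⁴.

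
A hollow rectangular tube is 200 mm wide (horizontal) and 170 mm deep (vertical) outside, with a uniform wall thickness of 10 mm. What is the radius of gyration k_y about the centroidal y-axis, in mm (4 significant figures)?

k_y ≈ 76.00 mm

Split into non-overlapping primitives; take the origin at the lower-left of the bounding box.
Outer rectangle: 200 × 170, A = 34 000 mm², x = 100 mm, Ī = 113 333 333 mm⁴.
Inner void (subtracted): 180 × 150, A = 27 000 mm², x = 100 mm, Ī = 72 900 000 mm⁴.
By symmetry the centroid is at mid-width, x̄ = 100 mm.
All pieces are centred on the centroidal y-axis, so I = ΣĪ (holes subtracted) = 40 433 333 mm⁴.
Radius of gyration: k = √(I/A) = √(40 433 333 / 7 000) = 76.0013 mm.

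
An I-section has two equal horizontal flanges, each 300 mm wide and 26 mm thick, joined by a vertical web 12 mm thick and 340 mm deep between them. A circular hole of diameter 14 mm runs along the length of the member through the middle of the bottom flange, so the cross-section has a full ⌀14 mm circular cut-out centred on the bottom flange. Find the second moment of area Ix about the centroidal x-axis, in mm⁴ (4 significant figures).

Ix ≈ 5.574 × 10⁸ mm⁴

Break the section into simple shapes (no overlaps), measuring from the bottom-left corner of the bounding box.
Bottom flange: 300 × 26, A = 7 800 mm², y = 13 mm, Ī = 439 400 mm⁴.
Web: 12 × 340, A = 4 080 mm², y = 196 mm, Ī = 39 304 000 mm⁴.
Top flange: 300 × 26, A = 7 800 mm², y = 379 mm, Ī = 439 400 mm⁴.
Hole (subtracted): ⌀14, A = 153.938 mm², y = 13 mm, Ī = 1885.74 mm⁴.
Centroid: ȳ = ΣA·y / ΣA = 197.443 mm.
Transfer each piece to the centroidal x-axis using Ī + A·d² with d = y − 197.443:
  bottom flange: d = -184.443 mm → contributes +265 788 515 mm⁴
  web: d = -1.44272 mm → contributes +39 312 492 mm⁴
  top flange: d = 181.557 mm → contributes +257 551 155 mm⁴
  hole: d = -184.443 mm → contributes −5 238 722 mm⁴
Total I = 557 413 441 mm⁴.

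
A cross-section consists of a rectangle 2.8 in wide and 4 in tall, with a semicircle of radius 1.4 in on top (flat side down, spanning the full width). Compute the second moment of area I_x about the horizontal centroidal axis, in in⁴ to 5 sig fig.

Split into non-overlapping primitives; take the origin at the lower-left of the bounding box.
Rectangular body: 2.8 × 4, A = 11.2 in², y = 2 in, Ī = 14.93333 in⁴.
Semicircular cap: semicircle r = 1.4, A = 3.078761 in², y = 4.594178 in, Ī = 0.4216423 in⁴.
Centroid: ȳ = ΣA·y / ΣA = 2.559352 in.
Transfer each piece to the horizontal centroidal axis using Ī + A·d² with d = y − 2.559352:
  rectangular body: d = -0.5593521 in → contributes +18.43753 in⁴
  semicircular cap: d = 2.034826 in → contributes +13.16931 in⁴
Total I = 31.60684 in⁴.

I_x ≈ 31.607 in⁴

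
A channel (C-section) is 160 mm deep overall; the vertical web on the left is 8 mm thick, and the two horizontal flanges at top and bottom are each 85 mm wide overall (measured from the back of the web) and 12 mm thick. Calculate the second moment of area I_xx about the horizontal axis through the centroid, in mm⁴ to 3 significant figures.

Decompose the section into non-overlapping parts with the origin at the bottom-left of its bounding rectangle.
Web: 8 × 160, A = 1 280 mm², y = 80 mm, Ī = 2 730 667 mm⁴.
Top flange (beyond web): 77 × 12, A = 924 mm², y = 154 mm, Ī = 11 088 mm⁴.
Bottom flange (beyond web): 77 × 12, A = 924 mm², y = 6 mm, Ī = 11 088 mm⁴.
By symmetry the centroid is at mid-height, ȳ = 80 mm.
Transfer each piece to the horizontal axis through the centroid using Ī + A·d² with d = y − 80:
  web: d = 0 mm → contributes +2 730 667 mm⁴
  top flange (beyond web): d = 74 mm → contributes +5 070 912 mm⁴
  bottom flange (beyond web): d = -74 mm → contributes +5 070 912 mm⁴
Total I = 12 872 491 mm⁴.

I_xx ≈ 1.29 × 10⁷ mm⁴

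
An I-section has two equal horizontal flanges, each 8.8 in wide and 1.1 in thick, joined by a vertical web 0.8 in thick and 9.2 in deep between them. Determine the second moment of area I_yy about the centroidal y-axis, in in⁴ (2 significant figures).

Split into non-overlapping primitives; take the origin at the lower-left of the bounding box.
Bottom flange: 8.8 × 1.1, A = 9.68 in², x = 4.4 in, Ī = 62.47 in⁴.
Web: 0.8 × 9.2, A = 7.36 in², x = 4.4 in, Ī = 0.3925 in⁴.
Top flange: 8.8 × 1.1, A = 9.68 in², x = 4.4 in, Ī = 62.47 in⁴.
By symmetry the centroid is at mid-width, x̄ = 4.4 in.
All pieces are centred on the centroidal y-axis, so I = ΣĪ = 125.3 in⁴.

I_yy ≈ 130 in⁴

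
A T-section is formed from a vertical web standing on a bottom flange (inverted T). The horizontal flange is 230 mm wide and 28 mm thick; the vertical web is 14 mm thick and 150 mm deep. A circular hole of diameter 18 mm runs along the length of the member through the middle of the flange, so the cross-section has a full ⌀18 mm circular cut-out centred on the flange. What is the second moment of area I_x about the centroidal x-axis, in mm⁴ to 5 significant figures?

I_x ≈ 1.6771 × 10⁷ mm⁴

Split into non-overlapping primitives; take the origin at the lower-left of the bounding box.
Flange: 230 × 28, A = 6 440 mm², y = 14 mm, Ī = 420746.7 mm⁴.
Web: 14 × 150, A = 2 100 mm², y = 103 mm, Ī = 3 937 500 mm⁴.
Hole (subtracted): ⌀18, A = 254.469 mm², y = 14 mm, Ī = 5152.997 mm⁴.
Centroid: ȳ = ΣA·y / ΣA = 36.5574 mm.
Transfer each piece to the centroidal x-axis using Ī + A·d² with d = y − 36.5574:
  flange: d = -22.5574 mm → contributes +3 697 651 mm⁴
  web: d = 66.4426 mm → contributes +13 208 201 mm⁴
  hole: d = -22.5574 mm → contributes −134 636 mm⁴
Total I = 16 771 216 mm⁴.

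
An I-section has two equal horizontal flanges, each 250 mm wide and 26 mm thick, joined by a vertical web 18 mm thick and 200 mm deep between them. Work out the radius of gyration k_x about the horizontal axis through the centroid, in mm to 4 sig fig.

Split into non-overlapping primitives; take the origin at the lower-left of the bounding box.
Bottom flange: 250 × 26, A = 6 500 mm², y = 13 mm, Ī = 366 167 mm⁴.
Web: 18 × 200, A = 3 600 mm², y = 126 mm, Ī = 12 000 000 mm⁴.
Top flange: 250 × 26, A = 6 500 mm², y = 239 mm, Ī = 366 167 mm⁴.
By symmetry the centroid is at mid-height, ȳ = 126 mm.
Transfer each piece to the horizontal axis through the centroid using Ī + A·d² with d = y − 126:
  bottom flange: d = -113 mm → contributes +83 364 667 mm⁴
  web: d = 0 mm → contributes +12 000 000 mm⁴
  top flange: d = 113 mm → contributes +83 364 667 mm⁴
Total I = 178 729 333 mm⁴.
Radius of gyration: k = √(I/A) = √(178 729 333 / 16 600) = 103.763 mm.

k_x ≈ 103.8 mm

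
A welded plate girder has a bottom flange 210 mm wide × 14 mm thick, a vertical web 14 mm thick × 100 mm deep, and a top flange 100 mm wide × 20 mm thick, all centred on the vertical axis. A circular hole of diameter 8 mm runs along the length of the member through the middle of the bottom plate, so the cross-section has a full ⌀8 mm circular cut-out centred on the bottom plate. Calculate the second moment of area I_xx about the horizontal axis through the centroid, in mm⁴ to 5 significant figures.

Treat the section as a set of non-overlapping primitives; coordinates are from the bounding-box lower-left.
Bottom plate: 210 × 14, A = 2 940 mm², y = 7 mm, Ī = 48 020 mm⁴.
Web plate: 14 × 100, A = 1 400 mm², y = 64 mm, Ī = 1 166 667 mm⁴.
Top plate: 100 × 20, A = 2 000 mm², y = 124 mm, Ī = 66666.67 mm⁴.
Hole (subtracted): ⌀8, A = 50.26548 mm², y = 7 mm, Ī = 201.0619 mm⁴.
Centroid: ȳ = ΣA·y / ΣA = 56.89082 mm.
Transfer each piece to the horizontal axis through the centroid using Ī + A·d² with d = y − 56.89082:
  bottom plate: d = -49.89082 mm → contributes +7 365 956 mm⁴
  web plate: d = 7.109182 mm → contributes +1 237 423 mm⁴
  top plate: d = 67.10918 mm → contributes +9 073 951 mm⁴
  hole: d = -49.89082 mm → contributes −125316.6 mm⁴
Total I = 17 552 014 mm⁴.

I_xx ≈ 1.7552 × 10⁷ mm⁴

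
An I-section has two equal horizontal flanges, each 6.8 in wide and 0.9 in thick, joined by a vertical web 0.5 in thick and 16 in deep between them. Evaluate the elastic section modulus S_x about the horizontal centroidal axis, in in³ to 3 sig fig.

S_x ≈ 117 in³

Split into non-overlapping primitives; take the origin at the lower-left of the bounding box.
Bottom flange: 6.8 × 0.9, A = 6.12 in², y = 0.45 in, Ī = 0.4131 in⁴.
Web: 0.5 × 16, A = 8 in², y = 8.9 in, Ī = 170.67 in⁴.
Top flange: 6.8 × 0.9, A = 6.12 in², y = 17.35 in, Ī = 0.4131 in⁴.
By symmetry the centroid is at mid-height, ȳ = 8.9 in.
Transfer each piece to the horizontal centroidal axis using Ī + A·d² with d = y − 8.9:
  bottom flange: d = -8.45 in → contributes +437.4 in⁴
  web: d = 0 in → contributes +170.67 in⁴
  top flange: d = 8.45 in → contributes +437.4 in⁴
Total I = 1045.5 in⁴.
Extreme fibre distance c = 8.9 in; S = I/c = 117.47 in³.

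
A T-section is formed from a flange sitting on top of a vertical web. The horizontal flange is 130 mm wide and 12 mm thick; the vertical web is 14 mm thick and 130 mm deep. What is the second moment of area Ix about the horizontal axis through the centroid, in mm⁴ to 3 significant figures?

Ix ≈ 6.82 × 10⁶ mm⁴

Split into non-overlapping primitives; take the origin at the lower-left of the bounding box.
Flange: 130 × 12, A = 1 560 mm², y = 136 mm, Ī = 18 720 mm⁴.
Web: 14 × 130, A = 1 820 mm², y = 65 mm, Ī = 2 563 167 mm⁴.
Centroid: ȳ = ΣA·y / ΣA = 97.769 mm.
Transfer each piece to the horizontal axis through the centroid using Ī + A·d² with d = y − 97.769:
  flange: d = 38.231 mm → contributes +2 298 803 mm⁴
  web: d = -32.769 mm → contributes +4 517 524 mm⁴
Total I = 6 816 327 mm⁴.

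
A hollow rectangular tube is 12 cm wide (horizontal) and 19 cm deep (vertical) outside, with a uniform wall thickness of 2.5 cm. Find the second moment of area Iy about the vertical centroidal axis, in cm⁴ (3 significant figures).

Iy ≈ 2340 cm⁴

Break the section into simple shapes (no overlaps), measuring from the bottom-left corner of the bounding box.
Outer rectangle: 12 × 19, A = 228 cm², x = 6 cm, Ī = 2 736 cm⁴.
Inner void (subtracted): 7 × 14, A = 98 cm², x = 6 cm, Ī = 400.17 cm⁴.
By symmetry the centroid is at mid-width, x̄ = 6 cm.
All pieces are centred on the vertical centroidal axis, so I = ΣĪ (holes subtracted) = 2335.8 cm⁴.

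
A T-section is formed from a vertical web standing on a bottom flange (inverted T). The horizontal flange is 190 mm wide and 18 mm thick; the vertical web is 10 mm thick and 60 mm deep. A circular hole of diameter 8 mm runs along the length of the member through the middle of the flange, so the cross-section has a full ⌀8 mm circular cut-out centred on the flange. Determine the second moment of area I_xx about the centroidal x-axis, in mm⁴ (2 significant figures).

Break the section into simple shapes (no overlaps), measuring from the bottom-left corner of the bounding box.
Flange: 190 × 18, A = 3 420 mm², y = 9 mm, Ī = 92 340 mm⁴.
Web: 10 × 60, A = 600 mm², y = 48 mm, Ī = 180 000 mm⁴.
Hole (subtracted): ⌀8, A = 50.27 mm², y = 9 mm, Ī = 201.1 mm⁴.
Centroid: ȳ = ΣA·y / ΣA = 14.89 mm.
Transfer each piece to the centroidal x-axis using Ī + A·d² with d = y − 14.89:
  flange: d = -5.895 mm → contributes +211 172 mm⁴
  web: d = 33.11 mm → contributes +837 580 mm⁴
  hole: d = -5.895 mm → contributes −1 948 mm⁴
Total I = 1 046 805 mm⁴.

I_xx ≈ 1.0 × 10⁶ mm⁴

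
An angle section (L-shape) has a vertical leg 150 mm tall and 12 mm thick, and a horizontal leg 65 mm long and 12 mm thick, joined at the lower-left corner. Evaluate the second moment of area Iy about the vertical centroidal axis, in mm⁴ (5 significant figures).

Iy ≈ 6.6686 × 10⁵ mm⁴

Break the section into simple shapes (no overlaps), measuring from the bottom-left corner of the bounding box.
Vertical leg: 12 × 150, A = 1 800 mm², x = 6 mm, Ī = 21 600 mm⁴.
Horizontal leg (remainder): 53 × 12, A = 636 mm², x = 38.5 mm, Ī = 148 877 mm⁴.
Centroid: x̄ = ΣA·x / ΣA = 14.48522 mm.
Transfer each piece to the vertical centroidal axis using Ī + A·d² with d = x − 14.48522:
  vertical leg: d = -8.485222 mm → contributes +151198.2 mm⁴
  horizontal leg (remainder): d = 24.01478 mm → contributes +515664.3 mm⁴
Total I = 666862.5 mm⁴.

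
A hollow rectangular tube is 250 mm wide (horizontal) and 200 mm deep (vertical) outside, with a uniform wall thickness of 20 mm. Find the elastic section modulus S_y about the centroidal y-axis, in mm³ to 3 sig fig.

Treat the section as a set of non-overlapping primitives; coordinates are from the bounding-box lower-left.
Outer rectangle: 250 × 200, A = 50 000 mm², x = 125 mm, Ī = 260 416 667 mm⁴.
Inner void (subtracted): 210 × 160, A = 33 600 mm², x = 125 mm, Ī = 123 480 000 mm⁴.
By symmetry the centroid is at mid-width, x̄ = 125 mm.
All pieces are centred on the centroidal y-axis, so I = ΣĪ (holes subtracted) = 136 936 667 mm⁴.
Extreme fibre distance c = 125 mm; S = I/c = 1 095 493 mm³.

S_y ≈ 1.10 × 10⁶ mm³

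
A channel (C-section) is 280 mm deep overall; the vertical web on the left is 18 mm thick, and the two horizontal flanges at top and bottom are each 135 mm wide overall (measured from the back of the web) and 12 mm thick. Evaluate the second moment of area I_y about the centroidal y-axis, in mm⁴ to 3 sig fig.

Decompose the section into non-overlapping parts with the origin at the bottom-left of its bounding rectangle.
Web: 18 × 280, A = 5 040 mm², x = 9 mm, Ī = 136 080 mm⁴.
Top flange (beyond web): 117 × 12, A = 1 404 mm², x = 76.5 mm, Ī = 1 601 613 mm⁴.
Bottom flange (beyond web): 117 × 12, A = 1 404 mm², x = 76.5 mm, Ī = 1 601 613 mm⁴.
Centroid: x̄ = ΣA·x / ΣA = 33.151 mm.
Transfer each piece to the centroidal y-axis using Ī + A·d² with d = x − 33.151:
  web: d = -24.151 mm → contributes +3 075 856 mm⁴
  top flange (beyond web): d = 43.349 mm → contributes +4 239 874 mm⁴
  bottom flange (beyond web): d = 43.349 mm → contributes +4 239 874 mm⁴
Total I = 11 555 604 mm⁴.

I_y ≈ 1.16 × 10⁷ mm⁴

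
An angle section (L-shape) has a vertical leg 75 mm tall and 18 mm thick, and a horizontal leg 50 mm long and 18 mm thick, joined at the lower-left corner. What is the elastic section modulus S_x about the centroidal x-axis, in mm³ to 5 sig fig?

S_x ≈ 2.1213 × 10⁴ mm³

Decompose the section into non-overlapping parts with the origin at the bottom-left of its bounding rectangle.
Vertical leg: 18 × 75, A = 1 350 mm², y = 37.5 mm, Ī = 632812.5 mm⁴.
Horizontal leg (remainder): 32 × 18, A = 576 mm², y = 9 mm, Ī = 15 552 mm⁴.
Centroid: ȳ = ΣA·y / ΣA = 28.97664 mm.
Transfer each piece to the centroidal x-axis using Ī + A·d² with d = y − 28.97664:
  vertical leg: d = 8.523364 mm → contributes +730 887 mm⁴
  horizontal leg (remainder): d = -19.97664 mm → contributes +245 414 mm⁴
Total I = 976300.9 mm⁴.
Extreme fibre distance c = 46.02336 mm; S = I/c = 21213.16 mm³.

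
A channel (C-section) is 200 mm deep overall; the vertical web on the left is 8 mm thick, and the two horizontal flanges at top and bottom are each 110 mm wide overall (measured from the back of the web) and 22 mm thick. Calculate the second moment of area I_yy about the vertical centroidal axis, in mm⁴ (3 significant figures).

Treat the section as a set of non-overlapping primitives; coordinates are from the bounding-box lower-left.
Web: 8 × 200, A = 1 600 mm², x = 4 mm, Ī = 8533.3 mm⁴.
Top flange (beyond web): 102 × 22, A = 2 244 mm², x = 59 mm, Ī = 1 945 548 mm⁴.
Bottom flange (beyond web): 102 × 22, A = 2 244 mm², x = 59 mm, Ī = 1 945 548 mm⁴.
Centroid: x̄ = ΣA·x / ΣA = 44.545 mm.
Transfer each piece to the vertical centroidal axis using Ī + A·d² with d = x − 44.545:
  web: d = -40.545 mm → contributes +2 638 812 mm⁴
  top flange (beyond web): d = 14.455 mm → contributes +2 414 403 mm⁴
  bottom flange (beyond web): d = 14.455 mm → contributes +2 414 403 mm⁴
Total I = 7 467 619 mm⁴.

I_yy ≈ 7.47 × 10⁶ mm⁴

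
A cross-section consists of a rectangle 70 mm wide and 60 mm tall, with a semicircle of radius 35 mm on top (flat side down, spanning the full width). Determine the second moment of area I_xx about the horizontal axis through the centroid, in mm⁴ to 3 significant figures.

I_xx ≈ 4.08 × 10⁶ mm⁴

Decompose the section into non-overlapping parts with the origin at the bottom-left of its bounding rectangle.
Rectangular body: 70 × 60, A = 4 200 mm², y = 30 mm, Ī = 1 260 000 mm⁴.
Semicircular cap: semicircle r = 35, A = 1924.2 mm², y = 74.854 mm, Ī = 164 704 mm⁴.
Centroid: ȳ = ΣA·y / ΣA = 44.093 mm.
Transfer each piece to the horizontal axis through the centroid using Ī + A·d² with d = y − 44.093:
  rectangular body: d = -14.093 mm → contributes +2 094 200 mm⁴
  semicircular cap: d = 30.761 mm → contributes +1 985 509 mm⁴
Total I = 4 079 709 mm⁴.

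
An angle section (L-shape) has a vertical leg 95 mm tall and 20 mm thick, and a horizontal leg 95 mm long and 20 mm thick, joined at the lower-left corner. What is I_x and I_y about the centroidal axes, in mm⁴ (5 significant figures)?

I_x ≈ 2.6577 × 10⁶ mm⁴, I_y ≈ 2.6577 × 10⁶ mm⁴

Treat the section as a set of non-overlapping primitives; coordinates are from the bounding-box lower-left.
Vertical leg: 20 × 95, A = 1 900 mm², y = 47.5 mm, Ī = 1 428 958 mm⁴.
Horizontal leg (remainder): 75 × 20, A = 1 500 mm², y = 10 mm, Ī = 50 000 mm⁴.
Centroid: ȳ = ΣA·y / ΣA = 30.95588 mm.
Transfer each piece to the centroidal x-axis using Ī + A·d² with d = y − 30.95588:
  vertical leg: d = 16.54412 mm → contributes +1 949 003 mm⁴
  horizontal leg (remainder): d = -20.95588 mm → contributes +708723.5 mm⁴
Total I = 2 657 727 mm⁴.
For the y-axis: x̄ = 30.95588 mm.
Repeating about the centroidal y-axis gives I_y = 2 657 727 mm⁴.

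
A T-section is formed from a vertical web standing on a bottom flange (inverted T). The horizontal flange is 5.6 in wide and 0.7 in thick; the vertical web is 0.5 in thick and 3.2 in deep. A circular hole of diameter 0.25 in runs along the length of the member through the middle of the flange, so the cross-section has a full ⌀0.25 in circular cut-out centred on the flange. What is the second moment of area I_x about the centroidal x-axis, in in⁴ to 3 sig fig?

I_x ≈ 5.83 in⁴

Treat the section as a set of non-overlapping primitives; coordinates are from the bounding-box lower-left.
Flange: 5.6 × 0.7, A = 3.92 in², y = 0.35 in, Ī = 0.16007 in⁴.
Web: 0.5 × 3.2, A = 1.6 in², y = 2.3 in, Ī = 1.3653 in⁴.
Hole (subtracted): ⌀0.25, A = 0.049087 in², y = 0.35 in, Ī = 0.00019175 in⁴.
Centroid: ȳ = ΣA·y / ΣA = 0.92029 in.
Transfer each piece to the centroidal x-axis using Ī + A·d² with d = y − 0.92029:
  flange: d = -0.57029 in → contributes +1.435 in⁴
  web: d = 1.3797 in → contributes +4.4111 in⁴
  hole: d = -0.57029 in → contributes −0.016156 in⁴
Total I = 5.8299 in⁴.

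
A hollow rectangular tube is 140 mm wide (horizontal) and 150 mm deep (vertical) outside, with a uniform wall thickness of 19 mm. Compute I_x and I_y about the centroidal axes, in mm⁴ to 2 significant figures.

I_x ≈ 2.7 × 10⁷ mm⁴, I_y ≈ 2.4 × 10⁷ mm⁴

Break the section into simple shapes (no overlaps), measuring from the bottom-left corner of the bounding box.
Outer rectangle: 140 × 150, A = 21 000 mm², y = 75 mm, Ī = 39 375 000 mm⁴.
Inner void (subtracted): 102 × 112, A = 11 424 mm², y = 75 mm, Ī = 11 941 888 mm⁴.
By symmetry the centroid is at mid-height, ȳ = 75 mm.
All pieces are centred on the centroidal x-axis, so I = ΣĪ (holes subtracted) = 27 433 112 mm⁴.
Repeating about the centroidal y-axis gives I_y = 24 395 392 mm⁴.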